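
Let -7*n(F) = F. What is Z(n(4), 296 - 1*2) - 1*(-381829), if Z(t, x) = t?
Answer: 2672799/7 ≈ 3.8183e+5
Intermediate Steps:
n(F) = -F/7
Z(n(4), 296 - 1*2) - 1*(-381829) = -⅐*4 - 1*(-381829) = -4/7 + 381829 = 2672799/7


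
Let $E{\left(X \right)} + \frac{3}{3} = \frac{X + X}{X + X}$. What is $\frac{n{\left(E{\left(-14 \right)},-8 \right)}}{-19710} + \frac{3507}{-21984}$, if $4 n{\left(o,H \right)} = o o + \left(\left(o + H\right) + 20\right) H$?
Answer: $- \frac{3810853}{24072480} \approx -0.15831$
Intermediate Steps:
$E{\left(X \right)} = 0$ ($E{\left(X \right)} = -1 + \frac{X + X}{X + X} = -1 + \frac{2 X}{2 X} = -1 + 2 X \frac{1}{2 X} = -1 + 1 = 0$)
$n{\left(o,H \right)} = \frac{o^{2}}{4} + \frac{H \left(20 + H + o\right)}{4}$ ($n{\left(o,H \right)} = \frac{o o + \left(\left(o + H\right) + 20\right) H}{4} = \frac{o^{2} + \left(\left(H + o\right) + 20\right) H}{4} = \frac{o^{2} + \left(20 + H + o\right) H}{4} = \frac{o^{2} + H \left(20 + H + o\right)}{4} = \frac{o^{2}}{4} + \frac{H \left(20 + H + o\right)}{4}$)
$\frac{n{\left(E{\left(-14 \right)},-8 \right)}}{-19710} + \frac{3507}{-21984} = \frac{5 \left(-8\right) + \frac{\left(-8\right)^{2}}{4} + \frac{0^{2}}{4} + \frac{1}{4} \left(-8\right) 0}{-19710} + \frac{3507}{-21984} = \left(-40 + \frac{1}{4} \cdot 64 + \frac{1}{4} \cdot 0 + 0\right) \left(- \frac{1}{19710}\right) + 3507 \left(- \frac{1}{21984}\right) = \left(-40 + 16 + 0 + 0\right) \left(- \frac{1}{19710}\right) - \frac{1169}{7328} = \left(-24\right) \left(- \frac{1}{19710}\right) - \frac{1169}{7328} = \frac{4}{3285} - \frac{1169}{7328} = - \frac{3810853}{24072480}$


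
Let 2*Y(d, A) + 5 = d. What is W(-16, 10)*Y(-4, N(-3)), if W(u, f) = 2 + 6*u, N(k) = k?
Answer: 423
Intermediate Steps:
Y(d, A) = -5/2 + d/2
W(-16, 10)*Y(-4, N(-3)) = (2 + 6*(-16))*(-5/2 + (½)*(-4)) = (2 - 96)*(-5/2 - 2) = -94*(-9/2) = 423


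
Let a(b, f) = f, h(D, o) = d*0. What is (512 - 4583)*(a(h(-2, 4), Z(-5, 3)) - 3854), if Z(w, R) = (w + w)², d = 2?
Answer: 15282534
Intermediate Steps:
h(D, o) = 0 (h(D, o) = 2*0 = 0)
Z(w, R) = 4*w² (Z(w, R) = (2*w)² = 4*w²)
(512 - 4583)*(a(h(-2, 4), Z(-5, 3)) - 3854) = (512 - 4583)*(4*(-5)² - 3854) = -4071*(4*25 - 3854) = -4071*(100 - 3854) = -4071*(-3754) = 15282534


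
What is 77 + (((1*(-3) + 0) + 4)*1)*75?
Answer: 152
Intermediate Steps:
77 + (((1*(-3) + 0) + 4)*1)*75 = 77 + (((-3 + 0) + 4)*1)*75 = 77 + ((-3 + 4)*1)*75 = 77 + (1*1)*75 = 77 + 1*75 = 77 + 75 = 152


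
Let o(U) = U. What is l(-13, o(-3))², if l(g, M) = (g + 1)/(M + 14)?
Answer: 144/121 ≈ 1.1901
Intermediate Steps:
l(g, M) = (1 + g)/(14 + M)
l(-13, o(-3))² = ((1 - 13)/(14 - 3))² = (-12/11)² = 144/121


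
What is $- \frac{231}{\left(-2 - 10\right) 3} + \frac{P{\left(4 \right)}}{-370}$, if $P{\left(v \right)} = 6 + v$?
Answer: $\frac{2837}{444} \approx 6.3896$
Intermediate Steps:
$- \frac{231}{\left(-2 - 10\right) 3} + \frac{P{\left(4 \right)}}{-370} = - \frac{231}{\left(-2 - 10\right) 3} + \frac{6 + 4}{-370} = - \frac{231}{\left(-12\right) 3} + 10 \left(- \frac{1}{370}\right) = - \frac{231}{-36} - \frac{1}{37} = \left(-231\right) \left(- \frac{1}{36}\right) - \frac{1}{37} = \frac{77}{12} - \frac{1}{37} = \frac{2837}{444}$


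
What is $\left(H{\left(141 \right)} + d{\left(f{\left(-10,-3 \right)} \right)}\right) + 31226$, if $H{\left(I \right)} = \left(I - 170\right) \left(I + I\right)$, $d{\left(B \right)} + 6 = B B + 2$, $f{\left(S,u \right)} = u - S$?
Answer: $23093$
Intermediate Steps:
$d{\left(B \right)} = -4 + B^{2}$ ($d{\left(B \right)} = -6 + \left(B B + 2\right) = -6 + \left(B^{2} + 2\right) = -6 + \left(2 + B^{2}\right) = -4 + B^{2}$)
$H{\left(I \right)} = 2 I \left(-170 + I\right)$ ($H{\left(I \right)} = \left(-170 + I\right) 2 I = 2 I \left(-170 + I\right)$)
$\left(H{\left(141 \right)} + d{\left(f{\left(-10,-3 \right)} \right)}\right) + 31226 = \left(2 \cdot 141 \left(-170 + 141\right) - \left(4 - \left(-3 - -10\right)^{2}\right)\right) + 31226 = \left(2 \cdot 141 \left(-29\right) - \left(4 - \left(-3 + 10\right)^{2}\right)\right) + 31226 = \left(-8178 - \left(4 - 7^{2}\right)\right) + 31226 = \left(-8178 + \left(-4 + 49\right)\right) + 31226 = \left(-8178 + 45\right) + 31226 = -8133 + 31226 = 23093$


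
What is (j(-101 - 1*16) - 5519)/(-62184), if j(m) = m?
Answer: 1409/15546 ≈ 0.090634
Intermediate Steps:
(j(-101 - 1*16) - 5519)/(-62184) = ((-101 - 1*16) - 5519)/(-62184) = ((-101 - 16) - 5519)*(-1/62184) = (-117 - 5519)*(-1/62184) = -5636*(-1/62184) = 1409/15546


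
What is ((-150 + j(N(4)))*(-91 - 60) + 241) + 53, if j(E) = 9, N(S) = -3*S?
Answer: 21585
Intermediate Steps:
((-150 + j(N(4)))*(-91 - 60) + 241) + 53 = ((-150 + 9)*(-91 - 60) + 241) + 53 = (-141*(-151) + 241) + 53 = (21291 + 241) + 53 = 21532 + 53 = 21585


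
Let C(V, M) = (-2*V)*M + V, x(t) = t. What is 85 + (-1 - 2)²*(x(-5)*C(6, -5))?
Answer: -2885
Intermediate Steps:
C(V, M) = V - 2*M*V (C(V, M) = -2*M*V + V = V - 2*M*V)
85 + (-1 - 2)²*(x(-5)*C(6, -5)) = 85 + (-1 - 2)²*(-30*(1 - 2*(-5))) = 85 + (-3)²*(-30*(1 + 10)) = 85 + 9*(-30*11) = 85 + 9*(-5*66) = 85 + 9*(-330) = 85 - 2970 = -2885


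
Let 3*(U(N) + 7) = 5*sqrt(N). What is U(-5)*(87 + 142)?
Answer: -1603 + 1145*I*sqrt(5)/3 ≈ -1603.0 + 853.43*I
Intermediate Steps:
U(N) = -7 + 5*sqrt(N)/3 (U(N) = -7 + (5*sqrt(N))/3 = -7 + 5*sqrt(N)/3)
U(-5)*(87 + 142) = (-7 + 5*sqrt(-5)/3)*(87 + 142) = (-7 + 5*(I*sqrt(5))/3)*229 = (-7 + 5*I*sqrt(5)/3)*229 = -1603 + 1145*I*sqrt(5)/3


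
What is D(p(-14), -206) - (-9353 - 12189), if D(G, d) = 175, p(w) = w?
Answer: 21717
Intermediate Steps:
D(p(-14), -206) - (-9353 - 12189) = 175 - (-9353 - 12189) = 175 - 1*(-21542) = 175 + 21542 = 21717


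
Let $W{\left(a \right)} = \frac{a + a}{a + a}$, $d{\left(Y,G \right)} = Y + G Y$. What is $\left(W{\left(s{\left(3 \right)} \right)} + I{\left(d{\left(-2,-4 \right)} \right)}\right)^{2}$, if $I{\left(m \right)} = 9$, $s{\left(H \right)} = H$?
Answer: $100$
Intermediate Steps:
$W{\left(a \right)} = 1$ ($W{\left(a \right)} = \frac{2 a}{2 a} = 2 a \frac{1}{2 a} = 1$)
$\left(W{\left(s{\left(3 \right)} \right)} + I{\left(d{\left(-2,-4 \right)} \right)}\right)^{2} = \left(1 + 9\right)^{2} = 10^{2} = 100$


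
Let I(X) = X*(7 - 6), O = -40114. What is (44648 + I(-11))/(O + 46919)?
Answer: 44637/6805 ≈ 6.5594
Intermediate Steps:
I(X) = X (I(X) = X*1 = X)
(44648 + I(-11))/(O + 46919) = (44648 - 11)/(-40114 + 46919) = 44637/6805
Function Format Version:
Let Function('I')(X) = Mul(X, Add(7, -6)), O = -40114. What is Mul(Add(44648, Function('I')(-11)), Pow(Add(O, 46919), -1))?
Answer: Rational(44637, 6805) ≈ 6.5594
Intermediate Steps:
Function('I')(X) = X (Function('I')(X) = Mul(X, 1) = X)
Mul(Add(44648, Function('I')(-11)), Pow(Add(O, 46919), -1)) = Mul(Add(44648, -11), Pow(Add(-40114, 46919), -1)) = Mul(44637, Pow(6805, -1)) = Mul(44637, Rational(1, 6805)) = Rational(44637, 6805)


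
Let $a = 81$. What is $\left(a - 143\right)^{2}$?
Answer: $3844$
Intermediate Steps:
$\left(a - 143\right)^{2} = \left(81 - 143\right)^{2} = \left(-62\right)^{2} = 3844$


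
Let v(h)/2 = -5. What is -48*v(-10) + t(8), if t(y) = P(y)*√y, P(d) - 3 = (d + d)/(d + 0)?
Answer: 480 + 10*√2 ≈ 494.14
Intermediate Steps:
P(d) = 5 (P(d) = 3 + (d + d)/(d + 0) = 3 + (2*d)/d = 3 + 2 = 5)
v(h) = -10 (v(h) = 2*(-5) = -10)
t(y) = 5*√y
-48*v(-10) + t(8) = -48*(-10) + 5*√8 = 480 + 5*(2*√2) = 480 + 10*√2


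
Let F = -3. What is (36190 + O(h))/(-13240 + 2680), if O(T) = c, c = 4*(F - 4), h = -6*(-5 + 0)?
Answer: -6027/1760 ≈ -3.4244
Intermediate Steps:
h = 30 (h = -6*(-5) = 30)
c = -28 (c = 4*(-3 - 4) = 4*(-7) = -28)
O(T) = -28
(36190 + O(h))/(-13240 + 2680) = (36190 - 28)/(-13240 + 2680) = 36162/(-10560) = 36162*(-1/10560) = -6027/1760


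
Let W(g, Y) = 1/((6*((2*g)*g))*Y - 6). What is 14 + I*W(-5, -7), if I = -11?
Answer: 29495/2106 ≈ 14.005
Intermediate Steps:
W(g, Y) = 1/(-6 + 12*Y*g**2) (W(g, Y) = 1/((6*(2*g**2))*Y - 6) = 1/((12*g**2)*Y - 6) = 1/(12*Y*g**2 - 6) = 1/(-6 + 12*Y*g**2))
14 + I*W(-5, -7) = 14 - 11/(6*(-1 + 2*(-7)*(-5)**2)) = 14 - 11/(6*(-1 + 2*(-7)*25)) = 14 - 11/(6*(-1 - 350)) = 14 - 11/(6*(-351)) = 14 - 11*(-1)/(6*351) = 14 - 11*(-1/2106) = 14 + 11/2106 = 29495/2106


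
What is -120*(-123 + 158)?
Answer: -4200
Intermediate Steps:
-120*(-123 + 158) = -120*35 = -4200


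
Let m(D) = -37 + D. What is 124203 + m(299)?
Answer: 124465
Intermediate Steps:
124203 + m(299) = 124203 + (-37 + 299) = 124203 + 262 = 124465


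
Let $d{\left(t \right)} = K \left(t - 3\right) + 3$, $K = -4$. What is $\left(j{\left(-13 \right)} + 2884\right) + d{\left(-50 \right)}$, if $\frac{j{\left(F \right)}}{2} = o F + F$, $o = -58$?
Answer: $4581$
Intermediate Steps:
$j{\left(F \right)} = - 114 F$ ($j{\left(F \right)} = 2 \left(- 58 F + F\right) = 2 \left(- 57 F\right) = - 114 F$)
$d{\left(t \right)} = 15 - 4 t$ ($d{\left(t \right)} = - 4 \left(t - 3\right) + 3 = - 4 \left(-3 + t\right) + 3 = \left(12 - 4 t\right) + 3 = 15 - 4 t$)
$\left(j{\left(-13 \right)} + 2884\right) + d{\left(-50 \right)} = \left(\left(-114\right) \left(-13\right) + 2884\right) + \left(15 - -200\right) = \left(1482 + 2884\right) + \left(15 + 200\right) = 4366 + 215 = 4581$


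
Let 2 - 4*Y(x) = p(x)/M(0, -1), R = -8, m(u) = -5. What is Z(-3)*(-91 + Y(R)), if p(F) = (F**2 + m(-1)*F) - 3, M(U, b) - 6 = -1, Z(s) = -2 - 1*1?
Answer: 5733/20 ≈ 286.65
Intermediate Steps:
Z(s) = -3 (Z(s) = -2 - 1 = -3)
M(U, b) = 5 (M(U, b) = 6 - 1 = 5)
p(F) = -3 + F**2 - 5*F (p(F) = (F**2 - 5*F) - 3 = -3 + F**2 - 5*F)
Y(x) = 13/20 - x**2/20 + x/4 (Y(x) = 1/2 - (-3 + x**2 - 5*x)/(4*5) = 1/2 - (-3/5 - x + x**2/5)/4 = 1/2 + (3/20 - x**2/20 + x/4) = 13/20 - x**2/20 + x/4)
Z(-3)*(-91 + Y(R)) = -3*(-91 + (13/20 - 1/20*(-8)**2 + (1/4)*(-8))) = -3*(-91 + (13/20 - 1/20*64 - 2)) = -3*(-91 + (13/20 - 16/5 - 2)) = -3*(-91 - 91/20) = -3*(-1911/20) = 5733/20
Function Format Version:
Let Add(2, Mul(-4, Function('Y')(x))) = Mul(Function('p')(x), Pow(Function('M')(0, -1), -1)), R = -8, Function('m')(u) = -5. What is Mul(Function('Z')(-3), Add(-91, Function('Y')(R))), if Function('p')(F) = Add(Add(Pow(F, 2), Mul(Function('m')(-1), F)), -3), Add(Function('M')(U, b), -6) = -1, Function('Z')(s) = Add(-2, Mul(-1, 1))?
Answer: Rational(5733, 20) ≈ 286.65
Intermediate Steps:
Function('Z')(s) = -3 (Function('Z')(s) = Add(-2, -1) = -3)
Function('M')(U, b) = 5 (Function('M')(U, b) = Add(6, -1) = 5)
Function('p')(F) = Add(-3, Pow(F, 2), Mul(-5, F)) (Function('p')(F) = Add(Add(Pow(F, 2), Mul(-5, F)), -3) = Add(-3, Pow(F, 2), Mul(-5, F)))
Function('Y')(x) = Add(Rational(13, 20), Mul(Rational(-1, 20), Pow(x, 2)), Mul(Rational(1, 4), x)) (Function('Y')(x) = Add(Rational(1, 2), Mul(Rational(-1, 4), Mul(Add(-3, Pow(x, 2), Mul(-5, x)), Pow(5, -1)))) = Add(Rational(1, 2), Mul(Rational(-1, 4), Mul(Add(-3, Pow(x, 2), Mul(-5, x)), Rational(1, 5)))) = Add(Rational(1, 2), Mul(Rational(-1, 4), Add(Rational(-3, 5), Mul(-1, x), Mul(Rational(1, 5), Pow(x, 2))))) = Add(Rational(1, 2), Add(Rational(3, 20), Mul(Rational(-1, 20), Pow(x, 2)), Mul(Rational(1, 4), x))) = Add(Rational(13, 20), Mul(Rational(-1, 20), Pow(x, 2)), Mul(Rational(1, 4), x)))
Mul(Function('Z')(-3), Add(-91, Function('Y')(R))) = Mul(-3, Add(-91, Add(Rational(13, 20), Mul(Rational(-1, 20), Pow(-8, 2)), Mul(Rational(1, 4), -8)))) = Mul(-3, Add(-91, Add(Rational(13, 20), Mul(Rational(-1, 20), 64), -2))) = Mul(-3, Add(-91, Add(Rational(13, 20), Rational(-16, 5), -2))) = Mul(-3, Add(-91, Rational(-91, 20))) = Mul(-3, Rational(-1911, 20)) = Rational(5733, 20)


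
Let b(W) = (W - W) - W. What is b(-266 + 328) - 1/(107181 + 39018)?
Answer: -9064339/146199 ≈ -62.000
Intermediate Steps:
b(W) = -W (b(W) = 0 - W = -W)
b(-266 + 328) - 1/(107181 + 39018) = -(-266 + 328) - 1/(107181 + 39018) = -1*62 - 1/146199 = -62 - 1*1/146199 = -62 - 1/146199 = -9064339/146199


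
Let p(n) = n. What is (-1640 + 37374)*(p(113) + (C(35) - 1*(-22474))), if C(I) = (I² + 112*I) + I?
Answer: 992225978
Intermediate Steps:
C(I) = I² + 113*I
(-1640 + 37374)*(p(113) + (C(35) - 1*(-22474))) = (-1640 + 37374)*(113 + (35*(113 + 35) - 1*(-22474))) = 35734*(113 + (35*148 + 22474)) = 35734*(113 + (5180 + 22474)) = 35734*(113 + 27654) = 35734*27767 = 992225978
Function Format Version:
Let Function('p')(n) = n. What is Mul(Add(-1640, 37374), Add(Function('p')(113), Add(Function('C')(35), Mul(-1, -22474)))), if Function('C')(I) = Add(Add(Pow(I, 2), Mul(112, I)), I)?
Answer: 992225978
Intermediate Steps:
Function('C')(I) = Add(Pow(I, 2), Mul(113, I))
Mul(Add(-1640, 37374), Add(Function('p')(113), Add(Function('C')(35), Mul(-1, -22474)))) = Mul(Add(-1640, 37374), Add(113, Add(Mul(35, Add(113, 35)), Mul(-1, -22474)))) = Mul(35734, Add(113, Add(Mul(35, 148), 22474))) = Mul(35734, Add(113, Add(5180, 22474))) = Mul(35734, Add(113, 27654)) = Mul(35734, 27767) = 992225978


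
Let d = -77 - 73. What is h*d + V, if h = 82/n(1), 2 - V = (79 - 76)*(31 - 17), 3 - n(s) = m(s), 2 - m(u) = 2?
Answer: -4140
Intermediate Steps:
m(u) = 0 (m(u) = 2 - 1*2 = 2 - 2 = 0)
n(s) = 3 (n(s) = 3 - 1*0 = 3 + 0 = 3)
V = -40 (V = 2 - (79 - 76)*(31 - 17) = 2 - 3*14 = 2 - 1*42 = 2 - 42 = -40)
d = -150
h = 82/3 ≈ 27.333
h*d + V = (82/3)*(-150) - 40 = -4100 - 40 = -4140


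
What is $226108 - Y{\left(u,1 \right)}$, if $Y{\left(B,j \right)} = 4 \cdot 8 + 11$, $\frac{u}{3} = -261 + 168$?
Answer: $226065$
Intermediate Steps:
$u = -279$ ($u = 3 \left(-261 + 168\right) = 3 \left(-93\right) = -279$)
$Y{\left(B,j \right)} = 43$ ($Y{\left(B,j \right)} = 32 + 11 = 43$)
$226108 - Y{\left(u,1 \right)} = 226108 - 43 = 226065$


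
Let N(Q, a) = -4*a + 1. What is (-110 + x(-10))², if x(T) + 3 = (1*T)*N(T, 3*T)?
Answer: 1750329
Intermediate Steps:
N(Q, a) = 1 - 4*a
x(T) = -3 + T*(1 - 12*T) (x(T) = -3 + (1*T)*(1 - 12*T) = -3 + T*(1 - 12*T))
(-110 + x(-10))² = (-110 + (-3 - 10 - 12*(-10)²))² = (-110 + (-3 - 10 - 12*100))² = (-110 + (-3 - 10 - 1200))² = (-110 - 1213)² = (-1323)² = 1750329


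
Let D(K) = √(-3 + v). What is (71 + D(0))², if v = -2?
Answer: (71 + I*√5)² ≈ 5036.0 + 317.52*I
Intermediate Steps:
D(K) = I*√5 (D(K) = √(-3 - 2) = √(-5) = I*√5)
(71 + D(0))² = (71 + I*√5)²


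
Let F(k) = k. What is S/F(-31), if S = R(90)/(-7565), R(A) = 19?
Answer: 19/234515 ≈ 8.1018e-5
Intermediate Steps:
S = -19/7565 (S = 19/(-7565) = 19*(-1/7565) = -19/7565 ≈ -0.0025116)
S/F(-31) = -19/7565/(-31) = -19/7565*(-1/31) = 19/234515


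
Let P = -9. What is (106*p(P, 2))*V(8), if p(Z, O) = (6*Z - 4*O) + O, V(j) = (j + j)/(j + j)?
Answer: -6360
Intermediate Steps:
V(j) = 1 (V(j) = (2*j)/((2*j)) = (2*j)*(1/(2*j)) = 1)
p(Z, O) = -3*O + 6*Z (p(Z, O) = (-4*O + 6*Z) + O = -3*O + 6*Z)
(106*p(P, 2))*V(8) = (106*(-3*2 + 6*(-9)))*1 = (106*(-6 - 54))*1 = (106*(-60))*1 = -6360*1 = -6360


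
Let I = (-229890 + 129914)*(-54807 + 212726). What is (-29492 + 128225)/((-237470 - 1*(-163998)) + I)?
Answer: -98733/15788183416 ≈ -6.2536e-6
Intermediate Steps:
I = -15788109944 (I = -99976*157919 = -15788109944)
(-29492 + 128225)/((-237470 - 1*(-163998)) + I) = (-29492 + 128225)/((-237470 - 1*(-163998)) - 15788109944) = 98733/((-237470 + 163998) - 15788109944) = 98733/(-73472 - 15788109944) = 98733/(-15788183416) = 98733*(-1/15788183416) = -98733/15788183416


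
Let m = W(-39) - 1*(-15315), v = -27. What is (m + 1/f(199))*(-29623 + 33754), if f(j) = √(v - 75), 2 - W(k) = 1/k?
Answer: 822570228/13 - 81*I*√102/2 ≈ 6.3275e+7 - 409.03*I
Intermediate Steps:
W(k) = 2 - 1/k
f(j) = I*√102 (f(j) = √(-27 - 75) = √(-102) = I*√102)
m = 597364/39 (m = (2 - 1/(-39)) - 1*(-15315) = (2 - 1*(-1/39)) + 15315 = (2 + 1/39) + 15315 = 79/39 + 15315 = 597364/39 ≈ 15317.)
(m + 1/f(199))*(-29623 + 33754) = (597364/39 + 1/(I*√102))*(-29623 + 33754) = (597364/39 - I*√102/102)*4131 = 822570228/13 - 81*I*√102/2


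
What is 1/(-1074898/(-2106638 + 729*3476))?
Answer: -213683/537449 ≈ -0.39759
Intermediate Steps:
1/(-1074898/(-2106638 + 729*3476)) = 1/(-1074898/(-2106638 + 2534004)) = 1/(-1074898/427366) = 1/(-1074898*1/427366) = 1/(-537449/213683) = -213683/537449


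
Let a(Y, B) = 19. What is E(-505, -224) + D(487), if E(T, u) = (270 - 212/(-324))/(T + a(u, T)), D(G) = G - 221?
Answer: 10449433/39366 ≈ 265.44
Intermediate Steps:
D(G) = -221 + G
E(T, u) = 21923/(81*(19 + T)) (E(T, u) = (270 - 212/(-324))/(T + 19) = (270 - 212*(-1/324))/(19 + T) = (270 + 53/81)/(19 + T) = 21923/(81*(19 + T)))
E(-505, -224) + D(487) = 21923/(81*(19 - 505)) + (-221 + 487) = (21923/81)/(-486) + 266 = (21923/81)*(-1/486) + 266 = -21923/39366 + 266 = 10449433/39366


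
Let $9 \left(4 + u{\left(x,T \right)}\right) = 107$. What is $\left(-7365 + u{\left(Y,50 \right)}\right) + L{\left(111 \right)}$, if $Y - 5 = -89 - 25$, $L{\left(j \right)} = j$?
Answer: $- \frac{65215}{9} \approx -7246.1$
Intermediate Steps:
$Y = -109$ ($Y = 5 - 114 = -109$)
$u{\left(x,T \right)} = \frac{71}{9}$ ($u{\left(x,T \right)} = -4 + \frac{1}{9} \cdot 107 = -4 + \frac{107}{9} = \frac{71}{9}$)
$\left(-7365 + u{\left(Y,50 \right)}\right) + L{\left(111 \right)} = \left(-7365 + \frac{71}{9}\right) + 111 = - \frac{66214}{9} + 111 = - \frac{65215}{9}$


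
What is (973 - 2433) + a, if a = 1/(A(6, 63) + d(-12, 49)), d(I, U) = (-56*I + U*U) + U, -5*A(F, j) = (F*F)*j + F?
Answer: -19470555/13336 ≈ -1460.0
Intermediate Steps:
A(F, j) = -F/5 - j*F²/5 (A(F, j) = -((F*F)*j + F)/5 = -(F²*j + F)/5 = -(j*F² + F)/5 = -(F + j*F²)/5 = -F/5 - j*F²/5)
d(I, U) = U + U² - 56*I (d(I, U) = (-56*I + U²) + U = (U² - 56*I) + U = U + U² - 56*I)
a = 5/13336 (a = 1/(-⅕*6*(1 + 6*63) + (49 + 49² - 56*(-12))) = 1/(-⅕*6*(1 + 378) + (49 + 2401 + 672)) = 1/(-⅕*6*379 + 3122) = 1/(-2274/5 + 3122) = 1/(13336/5) = 5/13336 ≈ 0.00037492)
(973 - 2433) + a = (973 - 2433) + 5/13336 = -1460 + 5/13336 = -19470555/13336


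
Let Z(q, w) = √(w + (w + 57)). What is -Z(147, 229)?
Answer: -√515 ≈ -22.694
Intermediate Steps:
Z(q, w) = √(57 + 2*w) (Z(q, w) = √(w + (57 + w)) = √(57 + 2*w))
-Z(147, 229) = -√(57 + 2*229) = -√(57 + 458) = -√515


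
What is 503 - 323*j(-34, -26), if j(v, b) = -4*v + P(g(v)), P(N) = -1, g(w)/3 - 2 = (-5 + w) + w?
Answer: -43102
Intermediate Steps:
g(w) = -9 + 6*w (g(w) = 6 + 3*((-5 + w) + w) = 6 + 3*(-5 + 2*w) = 6 + (-15 + 6*w) = -9 + 6*w)
j(v, b) = -1 - 4*v (j(v, b) = -4*v - 1 = -1 - 4*v)
503 - 323*j(-34, -26) = 503 - 323*(-1 - 4*(-34)) = 503 - 323*(-1 + 136) = 503 - 323*135 = 503 - 43605 = -43102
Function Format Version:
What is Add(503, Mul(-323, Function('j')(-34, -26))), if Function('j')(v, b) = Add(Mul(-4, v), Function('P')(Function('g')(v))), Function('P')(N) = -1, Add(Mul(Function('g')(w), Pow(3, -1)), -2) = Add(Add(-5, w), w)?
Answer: -43102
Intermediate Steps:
Function('g')(w) = Add(-9, Mul(6, w)) (Function('g')(w) = Add(6, Mul(3, Add(Add(-5, w), w))) = Add(6, Mul(3, Add(-5, Mul(2, w)))) = Add(6, Add(-15, Mul(6, w))) = Add(-9, Mul(6, w)))
Function('j')(v, b) = Add(-1, Mul(-4, v)) (Function('j')(v, b) = Add(Mul(-4, v), -1) = Add(-1, Mul(-4, v)))
Add(503, Mul(-323, Function('j')(-34, -26))) = Add(503, Mul(-323, Add(-1, Mul(-4, -34)))) = Add(503, Mul(-323, Add(-1, 136))) = Add(503, Mul(-323, 135)) = Add(503, -43605) = -43102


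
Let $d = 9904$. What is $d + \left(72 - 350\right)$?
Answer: $9626$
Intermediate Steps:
$d + \left(72 - 350\right) = 9904 + \left(72 - 350\right) = 9904 - 278 = 9626$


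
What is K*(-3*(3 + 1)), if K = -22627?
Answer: 271524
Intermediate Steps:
K*(-3*(3 + 1)) = -(-67881)*(3 + 1) = -(-67881)*4 = -22627*(-12) = 271524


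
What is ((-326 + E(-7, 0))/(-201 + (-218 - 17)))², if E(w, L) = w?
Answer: 110889/190096 ≈ 0.58333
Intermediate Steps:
((-326 + E(-7, 0))/(-201 + (-218 - 17)))² = ((-326 - 7)/(-201 + (-218 - 17)))² = (-333/(-201 - 235))² = (-333/(-436))² = (-333*(-1/436))² = (333/436)² = 110889/190096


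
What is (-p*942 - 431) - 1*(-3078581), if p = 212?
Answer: 2878446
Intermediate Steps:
(-p*942 - 431) - 1*(-3078581) = (-1*212*942 - 431) - 1*(-3078581) = (-212*942 - 431) + 3078581 = (-199704 - 431) + 3078581 = -200135 + 3078581 = 2878446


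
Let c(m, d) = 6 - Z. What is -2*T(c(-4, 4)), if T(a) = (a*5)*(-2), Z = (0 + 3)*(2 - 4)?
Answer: 240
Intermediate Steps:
Z = -6 (Z = 3*(-2) = -6)
c(m, d) = 12 (c(m, d) = 6 - 1*(-6) = 6 + 6 = 12)
T(a) = -10*a (T(a) = (5*a)*(-2) = -10*a)
-2*T(c(-4, 4)) = -(-20)*12 = -2*(-120) = 240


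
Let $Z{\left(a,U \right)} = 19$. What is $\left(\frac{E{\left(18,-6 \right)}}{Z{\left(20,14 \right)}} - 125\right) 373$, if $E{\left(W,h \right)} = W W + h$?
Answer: $- \frac{767261}{19} \approx -40382.0$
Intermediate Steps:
$E{\left(W,h \right)} = h + W^{2}$ ($E{\left(W,h \right)} = W^{2} + h = h + W^{2}$)
$\left(\frac{E{\left(18,-6 \right)}}{Z{\left(20,14 \right)}} - 125\right) 373 = \left(\frac{-6 + 18^{2}}{19} - 125\right) 373 = \left(\left(-6 + 324\right) \frac{1}{19} - 125\right) 373 = \left(318 \cdot \frac{1}{19} - 125\right) 373 = \left(\frac{318}{19} - 125\right) 373 = \left(- \frac{2057}{19}\right) 373 = - \frac{767261}{19}$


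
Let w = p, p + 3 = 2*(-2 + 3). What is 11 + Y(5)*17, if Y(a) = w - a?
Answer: -91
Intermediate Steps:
p = -1 (p = -3 + 2*(-2 + 3) = -3 + 2*1 = -3 + 2 = -1)
w = -1
Y(a) = -1 - a
11 + Y(5)*17 = 11 + (-1 - 1*5)*17 = 11 + (-1 - 5)*17 = 11 - 6*17 = 11 - 102 = -91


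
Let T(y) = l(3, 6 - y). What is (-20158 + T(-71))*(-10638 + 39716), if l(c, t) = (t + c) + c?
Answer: -583740850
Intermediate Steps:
l(c, t) = t + 2*c (l(c, t) = (c + t) + c = t + 2*c)
T(y) = 12 - y (T(y) = (6 - y) + 2*3 = (6 - y) + 6 = 12 - y)
(-20158 + T(-71))*(-10638 + 39716) = (-20158 + (12 - 1*(-71)))*(-10638 + 39716) = (-20158 + (12 + 71))*29078 = (-20158 + 83)*29078 = -20075*29078 = -583740850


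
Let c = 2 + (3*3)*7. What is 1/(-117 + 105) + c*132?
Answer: 102959/12 ≈ 8579.9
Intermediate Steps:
c = 65 (c = 2 + 9*7 = 2 + 63 = 65)
1/(-117 + 105) + c*132 = 1/(-117 + 105) + 65*132 = 1/(-12) + 8580 = -1/12 + 8580 = 102959/12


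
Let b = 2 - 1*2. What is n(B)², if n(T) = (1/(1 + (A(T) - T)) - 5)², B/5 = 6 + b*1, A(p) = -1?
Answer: 519885601/810000 ≈ 641.83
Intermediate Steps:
b = 0 (b = 2 - 2 = 0)
B = 30 (B = 5*(6 + 0*1) = 5*(6 + 0) = 5*6 = 30)
n(T) = (-5 - 1/T)² (n(T) = (1/(1 + (-1 - T)) - 5)² = (1/(-T) - 5)² = (-1/T - 5)² = (-5 - 1/T)²)
n(B)² = ((1 + 5*30)²/30²)² = ((1 + 150)²/900)² = ((1/900)*151²)² = ((1/900)*22801)² = (22801/900)² = 519885601/810000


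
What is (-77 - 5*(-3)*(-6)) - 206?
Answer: -373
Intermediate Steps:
(-77 - 5*(-3)*(-6)) - 206 = (-77 + 15*(-6)) - 206 = (-77 - 90) - 206 = -167 - 206 = -373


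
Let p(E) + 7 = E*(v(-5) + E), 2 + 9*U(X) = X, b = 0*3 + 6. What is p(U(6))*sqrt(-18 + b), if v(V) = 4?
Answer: -814*I*sqrt(3)/81 ≈ -17.406*I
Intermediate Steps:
b = 6 (b = 0 + 6 = 6)
U(X) = -2/9 + X/9
p(E) = -7 + E*(4 + E)
p(U(6))*sqrt(-18 + b) = (-7 + (-2/9 + (1/9)*6)**2 + 4*(-2/9 + (1/9)*6))*sqrt(-18 + 6) = (-7 + (-2/9 + 2/3)**2 + 4*(-2/9 + 2/3))*sqrt(-12) = (-7 + (4/9)**2 + 4*(4/9))*(2*I*sqrt(3)) = (-7 + 16/81 + 16/9)*(2*I*sqrt(3)) = -814*I*sqrt(3)/81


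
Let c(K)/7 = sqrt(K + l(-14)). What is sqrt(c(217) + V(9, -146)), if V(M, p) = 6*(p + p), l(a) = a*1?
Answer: sqrt(-1752 + 7*sqrt(203)) ≈ 40.648*I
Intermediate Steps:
l(a) = a
V(M, p) = 12*p (V(M, p) = 6*(2*p) = 12*p)
c(K) = 7*sqrt(-14 + K) (c(K) = 7*sqrt(K - 14) = 7*sqrt(-14 + K))
sqrt(c(217) + V(9, -146)) = sqrt(7*sqrt(-14 + 217) + 12*(-146)) = sqrt(7*sqrt(203) - 1752) = sqrt(-1752 + 7*sqrt(203))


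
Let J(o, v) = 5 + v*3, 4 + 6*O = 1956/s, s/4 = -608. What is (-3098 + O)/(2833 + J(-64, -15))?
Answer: -11304425/10188864 ≈ -1.1095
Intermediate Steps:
s = -2432 (s = 4*(-608) = -2432)
O = -2921/3648 (O = -⅔ + (1956/(-2432))/6 = -⅔ + (1956*(-1/2432))/6 = -⅔ + (⅙)*(-489/608) = -⅔ - 163/1216 = -2921/3648 ≈ -0.80071)
J(o, v) = 5 + 3*v
(-3098 + O)/(2833 + J(-64, -15)) = (-3098 - 2921/3648)/(2833 + (5 + 3*(-15))) = -11304425/(3648*(2833 + (5 - 45))) = -11304425/(3648*(2833 - 40)) = -11304425/3648/2793 = -11304425/3648*1/2793 = -11304425/10188864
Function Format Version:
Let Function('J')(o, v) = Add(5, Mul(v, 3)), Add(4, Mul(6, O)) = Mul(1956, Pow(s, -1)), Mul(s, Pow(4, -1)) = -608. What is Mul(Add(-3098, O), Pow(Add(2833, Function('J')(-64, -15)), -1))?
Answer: Rational(-11304425, 10188864) ≈ -1.1095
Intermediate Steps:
s = -2432 (s = Mul(4, -608) = -2432)
O = Rational(-2921, 3648) (O = Add(Rational(-2, 3), Mul(Rational(1, 6), Mul(1956, Pow(-2432, -1)))) = Add(Rational(-2, 3), Mul(Rational(1, 6), Mul(1956, Rational(-1, 2432)))) = Add(Rational(-2, 3), Mul(Rational(1, 6), Rational(-489, 608))) = Add(Rational(-2, 3), Rational(-163, 1216)) = Rational(-2921, 3648) ≈ -0.80071)
Function('J')(o, v) = Add(5, Mul(3, v))
Mul(Add(-3098, O), Pow(Add(2833, Function('J')(-64, -15)), -1)) = Mul(Add(-3098, Rational(-2921, 3648)), Pow(Add(2833, Add(5, Mul(3, -15))), -1)) = Mul(Rational(-11304425, 3648), Pow(Add(2833, Add(5, -45)), -1)) = Mul(Rational(-11304425, 3648), Pow(Add(2833, -40), -1)) = Mul(Rational(-11304425, 3648), Pow(2793, -1)) = Mul(Rational(-11304425, 3648), Rational(1, 2793)) = Rational(-11304425, 10188864)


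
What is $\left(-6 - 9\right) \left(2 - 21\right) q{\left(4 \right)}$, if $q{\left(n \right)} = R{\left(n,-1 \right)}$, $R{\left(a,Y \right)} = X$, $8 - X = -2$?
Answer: $2850$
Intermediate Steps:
$X = 10$ ($X = 8 - -2 = 8 + 2 = 10$)
$R{\left(a,Y \right)} = 10$
$q{\left(n \right)} = 10$
$\left(-6 - 9\right) \left(2 - 21\right) q{\left(4 \right)} = \left(-6 - 9\right) \left(2 - 21\right) 10 = \left(-15\right) \left(-19\right) 10 = 285 \cdot 10 = 2850$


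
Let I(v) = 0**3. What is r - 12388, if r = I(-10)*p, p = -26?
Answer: -12388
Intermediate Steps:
I(v) = 0
r = 0 (r = 0*(-26) = 0)
r - 12388 = 0 - 12388 = -12388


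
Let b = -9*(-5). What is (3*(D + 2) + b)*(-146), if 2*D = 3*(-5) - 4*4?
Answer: -657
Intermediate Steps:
b = 45
D = -31/2 (D = (3*(-5) - 4*4)/2 = (-15 - 16)/2 = (½)*(-31) = -31/2 ≈ -15.500)
(3*(D + 2) + b)*(-146) = (3*(-31/2 + 2) + 45)*(-146) = (3*(-27/2) + 45)*(-146) = (-81/2 + 45)*(-146) = (9/2)*(-146) = -657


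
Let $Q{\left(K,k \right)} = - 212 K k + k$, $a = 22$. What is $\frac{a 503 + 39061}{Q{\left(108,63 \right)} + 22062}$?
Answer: $- \frac{16709}{473441} \approx -0.035293$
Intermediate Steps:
$Q{\left(K,k \right)} = k - 212 K k$ ($Q{\left(K,k \right)} = - 212 K k + k = k - 212 K k$)
$\frac{a 503 + 39061}{Q{\left(108,63 \right)} + 22062} = \frac{22 \cdot 503 + 39061}{63 \left(1 - 22896\right) + 22062} = \frac{11066 + 39061}{63 \left(1 - 22896\right) + 22062} = \frac{50127}{63 \left(-22895\right) + 22062} = \frac{50127}{-1442385 + 22062} = \frac{50127}{-1420323} = 50127 \left(- \frac{1}{1420323}\right) = - \frac{16709}{473441}$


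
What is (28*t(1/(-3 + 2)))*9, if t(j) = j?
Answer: -252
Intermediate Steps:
(28*t(1/(-3 + 2)))*9 = (28/(-3 + 2))*9 = (28/(-1))*9 = (28*(-1))*9 = -28*9 = -252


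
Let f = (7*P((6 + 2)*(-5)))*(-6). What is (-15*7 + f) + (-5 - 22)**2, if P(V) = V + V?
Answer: 3984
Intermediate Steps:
P(V) = 2*V
f = 3360 (f = (7*(2*((6 + 2)*(-5))))*(-6) = (7*(2*(8*(-5))))*(-6) = (7*(2*(-40)))*(-6) = (7*(-80))*(-6) = -560*(-6) = 3360)
(-15*7 + f) + (-5 - 22)**2 = (-15*7 + 3360) + (-5 - 22)**2 = (-105 + 3360) + (-27)**2 = 3255 + 729 = 3984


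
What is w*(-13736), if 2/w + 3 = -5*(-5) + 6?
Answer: -6868/7 ≈ -981.14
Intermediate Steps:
w = 1/14 (w = 2/(-3 + (-5*(-5) + 6)) = 2/(-3 + (25 + 6)) = 2/(-3 + 31) = 2/28 = 2*(1/28) = 1/14 ≈ 0.071429)
w*(-13736) = (1/14)*(-13736) = -6868/7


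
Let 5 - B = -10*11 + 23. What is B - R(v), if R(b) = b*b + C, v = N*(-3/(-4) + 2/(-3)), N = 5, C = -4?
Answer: 13799/144 ≈ 95.826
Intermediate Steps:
B = 92 (B = 5 - (-10*11 + 23) = 5 - (-110 + 23) = 5 - 1*(-87) = 5 + 87 = 92)
v = 5/12 (v = 5*(-3/(-4) + 2/(-3)) = 5*(-3*(-¼) + 2*(-⅓)) = 5*(¾ - ⅔) = 5*(1/12) = 5/12 ≈ 0.41667)
R(b) = -4 + b² (R(b) = b*b - 4 = b² - 4 = -4 + b²)
B - R(v) = 92 - (-4 + (5/12)²) = 92 - (-4 + 25/144) = 92 - 1*(-551/144) = 92 + 551/144 = 13799/144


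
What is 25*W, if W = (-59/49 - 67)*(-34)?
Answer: 2840700/49 ≈ 57974.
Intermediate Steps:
W = 113628/49 (W = (-59*1/49 - 67)*(-34) = (-59/49 - 67)*(-34) = -3342/49*(-34) = 113628/49 ≈ 2318.9)
25*W = 25*(113628/49) = 2840700/49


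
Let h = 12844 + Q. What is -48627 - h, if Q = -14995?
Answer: -46476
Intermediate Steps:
h = -2151 (h = 12844 - 14995 = -2151)
-48627 - h = -48627 - 1*(-2151) = -48627 + 2151 = -46476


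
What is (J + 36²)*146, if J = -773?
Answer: 76358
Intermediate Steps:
(J + 36²)*146 = (-773 + 36²)*146 = (-773 + 1296)*146 = 523*146 = 76358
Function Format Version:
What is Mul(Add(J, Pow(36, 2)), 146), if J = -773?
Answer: 76358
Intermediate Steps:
Mul(Add(J, Pow(36, 2)), 146) = Mul(Add(-773, Pow(36, 2)), 146) = Mul(Add(-773, 1296), 146) = Mul(523, 146) = 76358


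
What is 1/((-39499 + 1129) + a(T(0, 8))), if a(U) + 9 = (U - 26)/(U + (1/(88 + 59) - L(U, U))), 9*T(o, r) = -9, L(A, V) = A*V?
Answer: -293/11241078 ≈ -2.6065e-5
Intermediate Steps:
T(o, r) = -1 (T(o, r) = (⅑)*(-9) = -1)
a(U) = -9 + (-26 + U)/(1/147 + U - U²) (a(U) = -9 + (U - 26)/(U + (1/(88 + 59) - U*U)) = -9 + (-26 + U)/(U + (1/147 - U²)) = -9 + (-26 + U)/(1/147 + U - U²))
1/((-39499 + 1129) + a(T(0, 8))) = 1/((-39499 + 1129) + 3*(-1277 - 392*(-1) + 441*(-1)²)/(1 - 147*(-1)² + 147*(-1))) = 1/(-38370 + 3*(-1277 + 392 + 441*1)/(1 - 147*1 - 147)) = 1/(-38370 + 3*(-1277 + 392 + 441)/(1 - 147 - 147)) = 1/(-38370 + 3*(-444)/(-293)) = 1/(-38370 + 3*(-1/293)*(-444)) = 1/(-38370 + 1332/293) = 1/(-11241078/293) = -293/11241078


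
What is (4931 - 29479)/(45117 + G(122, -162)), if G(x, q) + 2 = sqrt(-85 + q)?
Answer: -276870755/508840868 + 6137*I*sqrt(247)/508840868 ≈ -0.54412 + 0.00018955*I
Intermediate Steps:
G(x, q) = -2 + sqrt(-85 + q)
(4931 - 29479)/(45117 + G(122, -162)) = (4931 - 29479)/(45117 + (-2 + sqrt(-85 - 162))) = -24548/(45117 + (-2 + sqrt(-247))) = -24548/(45117 + (-2 + I*sqrt(247))) = -24548/(45115 + I*sqrt(247))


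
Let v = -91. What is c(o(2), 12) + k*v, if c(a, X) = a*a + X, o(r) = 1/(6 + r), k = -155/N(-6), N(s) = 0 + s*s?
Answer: 232601/576 ≈ 403.82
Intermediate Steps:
N(s) = s**2 (N(s) = 0 + s**2 = s**2)
k = -155/36 (k = -155/((-6)**2) = -155/36 ≈ -4.3056)
c(a, X) = X + a**2 (c(a, X) = a**2 + X = X + a**2)
c(o(2), 12) + k*v = (12 + (1/(6 + 2))**2) - 155/36*(-91) = (12 + (1/8)**2) + 14105/36 = (12 + 1/64) + 14105/36 = 769/64 + 14105/36 = 232601/576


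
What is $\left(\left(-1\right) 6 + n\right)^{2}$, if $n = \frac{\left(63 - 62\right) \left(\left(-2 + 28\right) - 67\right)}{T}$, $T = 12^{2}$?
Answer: $\frac{819025}{20736} \approx 39.498$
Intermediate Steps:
$T = 144$
$n = - \frac{41}{144}$ ($n = \frac{\left(63 - 62\right) \left(\left(-2 + 28\right) - 67\right)}{144} = 1 \left(26 - 67\right) \frac{1}{144} = 1 \left(-41\right) \frac{1}{144} = \left(-41\right) \frac{1}{144} = - \frac{41}{144} \approx -0.28472$)
$\left(\left(-1\right) 6 + n\right)^{2} = \left(\left(-1\right) 6 - \frac{41}{144}\right)^{2} = \left(-6 - \frac{41}{144}\right)^{2} = \left(- \frac{905}{144}\right)^{2} = \frac{819025}{20736}$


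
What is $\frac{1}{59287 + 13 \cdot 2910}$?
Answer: $\frac{1}{97117} \approx 1.0297 \cdot 10^{-5}$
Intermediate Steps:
$\frac{1}{59287 + 13 \cdot 2910} = \frac{1}{59287 + 37830} = \frac{1}{97117}$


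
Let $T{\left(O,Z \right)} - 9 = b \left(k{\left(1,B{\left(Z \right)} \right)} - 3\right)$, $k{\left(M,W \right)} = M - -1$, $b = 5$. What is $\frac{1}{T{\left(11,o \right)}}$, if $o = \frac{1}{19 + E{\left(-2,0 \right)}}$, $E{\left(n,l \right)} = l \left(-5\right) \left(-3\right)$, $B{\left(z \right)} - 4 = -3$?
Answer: $\frac{1}{4} \approx 0.25$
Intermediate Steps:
$B{\left(z \right)} = 1$ ($B{\left(z \right)} = 4 - 3 = 1$)
$E{\left(n,l \right)} = 15 l$ ($E{\left(n,l \right)} = - 5 l \left(-3\right) = 15 l$)
$k{\left(M,W \right)} = 1 + M$ ($k{\left(M,W \right)} = M + 1 = 1 + M$)
$o = \frac{1}{19}$ ($o = \frac{1}{19 + 15 \cdot 0} = \frac{1}{19 + 0} = \frac{1}{19} \approx 0.052632$)
$T{\left(O,Z \right)} = 4$ ($T{\left(O,Z \right)} = 9 + 5 \left(\left(1 + 1\right) - 3\right) = 9 + 5 \left(2 - 3\right) = 9 + 5 \left(-1\right) = 9 - 5 = 4$)
$\frac{1}{T{\left(11,o \right)}} = \frac{1}{4}$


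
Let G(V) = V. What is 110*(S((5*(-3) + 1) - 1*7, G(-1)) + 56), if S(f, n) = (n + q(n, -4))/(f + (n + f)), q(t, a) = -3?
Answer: 265320/43 ≈ 6170.2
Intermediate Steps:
S(f, n) = (-3 + n)/(n + 2*f) (S(f, n) = (n - 3)/(f + (n + f)) = (-3 + n)/(f + (f + n)) = (-3 + n)/(n + 2*f))
110*(S((5*(-3) + 1) - 1*7, G(-1)) + 56) = 110*((-3 - 1)/(-1 + 2*((5*(-3) + 1) - 1*7)) + 56) = 110*(-4/(-1 + 2*((-15 + 1) - 7)) + 56) = 110*(-4/(-1 + 2*(-14 - 7)) + 56) = 110*(-4/(-1 + 2*(-21)) + 56) = 110*(-4/(-1 - 42) + 56) = 110*(-4/(-43) + 56) = 110*(-1/43*(-4) + 56) = 110*(4/43 + 56) = 110*(2412/43) = 265320/43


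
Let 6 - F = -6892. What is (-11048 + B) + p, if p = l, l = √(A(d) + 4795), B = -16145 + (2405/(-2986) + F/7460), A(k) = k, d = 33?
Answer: -75717080869/2784445 + 2*√1207 ≈ -27123.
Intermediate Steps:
F = 6898 (F = 6 - 1*(-6892) = 6 + 6892 = 6898)
B = -44954532509/2784445 (B = -16145 + (2405/(-2986) + 6898/7460) = -16145 + (2405*(-1/2986) + 6898*(1/7460)) = -16145 + (-2405/2986 + 3449/3730) = -16145 + 332016/2784445 = -44954532509/2784445 ≈ -16145.)
l = 2*√1207 (l = √(33 + 4795) = √4828 = 2*√1207 ≈ 69.484)
p = 2*√1207 ≈ 69.484
(-11048 + B) + p = (-11048 - 44954532509/2784445) + 2*√1207 = -75717080869/2784445 + 2*√1207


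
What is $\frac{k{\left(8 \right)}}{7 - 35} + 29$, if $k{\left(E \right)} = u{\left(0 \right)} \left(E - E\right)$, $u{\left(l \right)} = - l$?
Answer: $29$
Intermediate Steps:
$k{\left(E \right)} = 0$ ($k{\left(E \right)} = \left(-1\right) 0 \left(E - E\right) = 0 \cdot 0 = 0$)
$\frac{k{\left(8 \right)}}{7 - 35} + 29 = \frac{1}{7 - 35} \cdot 0 + 29 = \frac{1}{-28} \cdot 0 + 29 = \left(- \frac{1}{28}\right) 0 + 29 = 0 + 29 = 29$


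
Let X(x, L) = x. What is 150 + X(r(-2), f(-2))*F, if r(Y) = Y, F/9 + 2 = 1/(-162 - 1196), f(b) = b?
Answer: 126303/679 ≈ 186.01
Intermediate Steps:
F = -24453/1358 (F = -18 + 9/(-162 - 1196) = -18 + 9/(-1358) = -18 + 9*(-1/1358) = -18 - 9/1358 = -24453/1358 ≈ -18.007)
150 + X(r(-2), f(-2))*F = 150 - 2*(-24453/1358) = 150 + 24453/679 = 126303/679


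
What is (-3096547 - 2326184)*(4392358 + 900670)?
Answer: -28702667019468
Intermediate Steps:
(-3096547 - 2326184)*(4392358 + 900670) = -5422731*5293028 = -28702667019468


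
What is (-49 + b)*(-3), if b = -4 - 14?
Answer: 201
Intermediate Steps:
b = -18
(-49 + b)*(-3) = (-49 - 18)*(-3) = -67*(-3) = 201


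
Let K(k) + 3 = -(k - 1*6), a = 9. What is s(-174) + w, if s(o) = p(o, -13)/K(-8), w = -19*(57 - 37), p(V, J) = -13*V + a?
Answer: -1909/11 ≈ -173.55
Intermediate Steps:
p(V, J) = 9 - 13*V (p(V, J) = -13*V + 9 = 9 - 13*V)
w = -380 (w = -19*20 = -380)
K(k) = 3 - k (K(k) = -3 - (k - 1*6) = -3 - (k - 6) = -3 - (-6 + k) = -3 + (6 - k) = 3 - k)
s(o) = 9/11 - 13*o/11 (s(o) = (9 - 13*o)/(3 - 1*(-8)) = (9 - 13*o)/(3 + 8) = (9 - 13*o)/11 = (9 - 13*o)*(1/11) = 9/11 - 13*o/11)
s(-174) + w = (9/11 - 13/11*(-174)) - 380 = (9/11 + 2262/11) - 380 = 2271/11 - 380 = -1909/11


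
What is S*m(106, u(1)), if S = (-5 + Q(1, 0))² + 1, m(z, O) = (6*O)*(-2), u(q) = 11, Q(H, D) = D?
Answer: -3432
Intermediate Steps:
m(z, O) = -12*O
S = 26 (S = (-5 + 0)² + 1 = (-5)² + 1 = 25 + 1 = 26)
S*m(106, u(1)) = 26*(-12*11) = 26*(-132) = -3432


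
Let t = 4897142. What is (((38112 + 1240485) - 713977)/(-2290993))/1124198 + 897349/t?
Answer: 1155573139682354123/6306367452093530594 ≈ 0.18324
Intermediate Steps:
(((38112 + 1240485) - 713977)/(-2290993))/1124198 + 897349/t = (((38112 + 1240485) - 713977)/(-2290993))/1124198 + 897349/4897142 = ((1278597 - 713977)*(-1/2290993))*(1/1124198) + 897349*(1/4897142) = (564620*(-1/2290993))*(1/1124198) + 897349/4897142 = -564620/2290993*1/1124198 + 897349/4897142 = -282310/1287764874307 + 897349/4897142 = 1155573139682354123/6306367452093530594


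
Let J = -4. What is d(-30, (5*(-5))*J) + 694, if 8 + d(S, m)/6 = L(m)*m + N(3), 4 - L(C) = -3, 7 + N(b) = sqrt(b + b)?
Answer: 4804 + 6*sqrt(6) ≈ 4818.7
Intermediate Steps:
N(b) = -7 + sqrt(2)*sqrt(b) (N(b) = -7 + sqrt(b + b) = -7 + sqrt(2*b) = -7 + sqrt(2)*sqrt(b))
L(C) = 7 (L(C) = 4 - 1*(-3) = 4 + 3 = 7)
d(S, m) = -90 + 6*sqrt(6) + 42*m (d(S, m) = -48 + 6*(7*m + (-7 + sqrt(2)*sqrt(3))) = -48 + 6*(7*m + (-7 + sqrt(6))) = -48 + 6*(-7 + sqrt(6) + 7*m) = -48 + (-42 + 6*sqrt(6) + 42*m) = -90 + 6*sqrt(6) + 42*m)
d(-30, (5*(-5))*J) + 694 = (-90 + 6*sqrt(6) + 42*((5*(-5))*(-4))) + 694 = (-90 + 6*sqrt(6) + 42*(-25*(-4))) + 694 = (-90 + 6*sqrt(6) + 42*100) + 694 = (-90 + 6*sqrt(6) + 4200) + 694 = (4110 + 6*sqrt(6)) + 694 = 4804 + 6*sqrt(6)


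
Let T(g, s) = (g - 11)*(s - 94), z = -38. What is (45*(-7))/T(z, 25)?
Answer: -15/161 ≈ -0.093168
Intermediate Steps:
T(g, s) = (-94 + s)*(-11 + g) (T(g, s) = (-11 + g)*(-94 + s) = (-94 + s)*(-11 + g))
(45*(-7))/T(z, 25) = (45*(-7))/(1034 - 94*(-38) - 11*25 - 38*25) = -315/(1034 + 3572 - 275 - 950) = -315/3381 = -315*1/3381 = -15/161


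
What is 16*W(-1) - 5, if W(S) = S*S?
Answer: 11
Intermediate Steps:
W(S) = S**2
16*W(-1) - 5 = 16*(-1)**2 - 5 = 16*1 - 5 = 16 - 5 = 11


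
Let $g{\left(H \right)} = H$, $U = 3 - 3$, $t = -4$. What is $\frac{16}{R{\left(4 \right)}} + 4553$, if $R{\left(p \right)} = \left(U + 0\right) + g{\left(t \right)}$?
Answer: $4549$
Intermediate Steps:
$U = 0$ ($U = 3 - 3 = 0$)
$R{\left(p \right)} = -4$ ($R{\left(p \right)} = \left(0 + 0\right) - 4 = 0 - 4 = -4$)
$\frac{16}{R{\left(4 \right)}} + 4553 = \frac{16}{-4} + 4553 = 16 \left(- \frac{1}{4}\right) + 4553 = -4 + 4553 = 4549$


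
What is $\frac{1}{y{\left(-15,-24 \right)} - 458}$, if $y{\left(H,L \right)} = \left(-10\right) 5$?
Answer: $- \frac{1}{508} \approx -0.0019685$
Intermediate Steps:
$y{\left(H,L \right)} = -50$
$\frac{1}{y{\left(-15,-24 \right)} - 458} = \frac{1}{-50 - 458} = \frac{1}{-508} = - \frac{1}{508}$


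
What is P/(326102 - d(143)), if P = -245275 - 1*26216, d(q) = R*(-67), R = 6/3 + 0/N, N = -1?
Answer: -271491/326236 ≈ -0.83219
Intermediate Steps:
R = 2 (R = 6/3 + 0/(-1) = 6*(1/3) + 0*(-1) = 2 + 0 = 2)
d(q) = -134 (d(q) = 2*(-67) = -134)
P = -271491 (P = -245275 - 26216 = -271491)
P/(326102 - d(143)) = -271491/(326102 - 1*(-134)) = -271491/(326102 + 134) = -271491/326236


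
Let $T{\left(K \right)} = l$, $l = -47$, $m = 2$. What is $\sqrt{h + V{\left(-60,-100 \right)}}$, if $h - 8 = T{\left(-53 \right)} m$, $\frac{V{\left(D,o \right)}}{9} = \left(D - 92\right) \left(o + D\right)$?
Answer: $\sqrt{218794} \approx 467.75$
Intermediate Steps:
$T{\left(K \right)} = -47$
$V{\left(D,o \right)} = 9 \left(-92 + D\right) \left(D + o\right)$ ($V{\left(D,o \right)} = 9 \left(D - 92\right) \left(o + D\right) = 9 \left(-92 + D\right) \left(D + o\right)$)
$h = -86$ ($h = 8 - 94 = -86$)
$\sqrt{h + V{\left(-60,-100 \right)}} = \sqrt{-86 + \left(\left(-828\right) \left(-60\right) - -82800 + 9 \left(-60\right)^{2} + 9 \left(-60\right) \left(-100\right)\right)} = \sqrt{-86 + \left(49680 + 82800 + 9 \cdot 3600 + 54000\right)} = \sqrt{-86 + \left(49680 + 82800 + 32400 + 54000\right)} = \sqrt{-86 + 218880} = \sqrt{218794}$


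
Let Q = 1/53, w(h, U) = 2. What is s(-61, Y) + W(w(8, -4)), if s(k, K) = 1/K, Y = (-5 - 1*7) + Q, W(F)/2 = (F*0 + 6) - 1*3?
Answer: 3757/635 ≈ 5.9165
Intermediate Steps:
Q = 1/53 ≈ 0.018868
W(F) = 6 (W(F) = 2*((F*0 + 6) - 1*3) = 2*((0 + 6) - 3) = 2*(6 - 3) = 2*3 = 6)
Y = -635/53 (Y = (-5 - 1*7) + 1/53 = (-5 - 7) + 1/53 = -12 + 1/53 = -635/53 ≈ -11.981)
s(-61, Y) + W(w(8, -4)) = 1/(-635/53) + 6 = -53/635 + 6 = 3757/635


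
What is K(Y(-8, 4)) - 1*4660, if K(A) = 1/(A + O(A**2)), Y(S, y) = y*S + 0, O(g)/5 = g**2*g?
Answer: -25018184350079/5368709088 ≈ -4660.0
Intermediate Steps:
O(g) = 5*g**3 (O(g) = 5*(g**2*g) = 5*g**3)
Y(S, y) = S*y (Y(S, y) = S*y + 0 = S*y)
K(A) = 1/(A + 5*A**6) (K(A) = 1/(A + 5*(A**2)**3) = 1/(A + 5*A**6))
K(Y(-8, 4)) - 1*4660 = 1/(-8*4 + 5*(-8*4)**6) - 1*4660 = 1/(-32 + 5*(-32)**6) - 4660 = 1/(-32 + 5*1073741824) - 4660 = 1/(-32 + 5368709120) - 4660 = 1/5368709088 - 4660 = -25018184350079/5368709088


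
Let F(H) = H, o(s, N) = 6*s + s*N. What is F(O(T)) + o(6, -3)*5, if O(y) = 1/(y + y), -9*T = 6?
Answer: 357/4 ≈ 89.250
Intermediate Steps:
T = -2/3 (T = -1/9*6 = -2/3 ≈ -0.66667)
o(s, N) = 6*s + N*s
O(y) = 1/(2*y)
F(O(T)) + o(6, -3)*5 = 1/(2*(-2/3)) + (6*(6 - 3))*5 = (1/2)*(-3/2) + (6*3)*5 = -3/4 + 18*5 = -3/4 + 90 = 357/4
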